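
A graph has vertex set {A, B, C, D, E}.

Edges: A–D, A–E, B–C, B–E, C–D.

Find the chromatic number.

The cycle C-B-E-A-D-C has odd length 5, so it cannot be 2-colored; at least 3 colors are needed.
3 colors suffice: color red → {C, E}; color blue → {B, D}; color green → {A}. No two adjacent vertices share a color.

3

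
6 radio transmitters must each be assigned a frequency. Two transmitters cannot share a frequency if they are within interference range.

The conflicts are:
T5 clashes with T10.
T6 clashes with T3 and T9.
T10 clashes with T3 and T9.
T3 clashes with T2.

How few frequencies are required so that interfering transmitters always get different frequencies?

2

T5 and T10 conflict, so at least 2 frequencies are needed.
A valid assignment using 2 frequencies: T5=1, T6=2, T10=2, T3=1, T9=1, T2=2. No two conflicting transmitters share a frequency.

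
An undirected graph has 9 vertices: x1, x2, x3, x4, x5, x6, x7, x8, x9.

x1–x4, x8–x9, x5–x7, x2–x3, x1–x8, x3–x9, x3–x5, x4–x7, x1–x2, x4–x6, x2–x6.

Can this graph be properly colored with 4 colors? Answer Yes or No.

The chromatic number is 3. The cycle x9-x3-x2-x1-x8-x9 has odd length 5, so it cannot be 2-colored; at least 3 colors are needed.
One proper 3-coloring: x1=B, x2=R, x3=B, x4=R, x5=R, x6=B, x7=B, x8=R, x9=G.
Since 4 ≥ 3, a proper 4-coloring certainly exists.

Yes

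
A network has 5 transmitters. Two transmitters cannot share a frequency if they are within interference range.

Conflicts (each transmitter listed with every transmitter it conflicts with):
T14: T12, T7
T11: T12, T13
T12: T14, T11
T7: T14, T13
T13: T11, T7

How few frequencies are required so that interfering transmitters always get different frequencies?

The cycle T14-T12-T11-T13-T7-T14 has odd length 5, so it cannot be 2-colored; at least 3 frequencies are needed.
3 frequencies suffice: T14=2, T11=1, T12=3, T7=1, T13=2. Every pair that conflicts lands in different frequencies.

3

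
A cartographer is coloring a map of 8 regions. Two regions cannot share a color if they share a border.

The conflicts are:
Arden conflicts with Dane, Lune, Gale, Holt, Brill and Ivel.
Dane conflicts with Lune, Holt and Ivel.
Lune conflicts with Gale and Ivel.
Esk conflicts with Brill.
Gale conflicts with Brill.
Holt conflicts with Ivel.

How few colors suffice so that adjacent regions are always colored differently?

4

Arden, Dane, Lune, Ivel all conflict with each other, so at least 4 colors are needed.
4 colors suffice: Arden=1, Dane=2, Lune=4, Esk=1, Gale=3, Holt=4, Brill=2, Ivel=3. Every pair that conflicts lands in different colors.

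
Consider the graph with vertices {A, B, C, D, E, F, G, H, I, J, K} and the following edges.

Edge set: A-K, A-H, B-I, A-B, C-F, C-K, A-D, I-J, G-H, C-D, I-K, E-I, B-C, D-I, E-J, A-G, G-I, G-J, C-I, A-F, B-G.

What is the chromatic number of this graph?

B, C, I are pairwise adjacent, so at least 3 colors are needed.
3 colors suffice: A=red, B=green, C=blue, D=green, E=blue, F=green, G=blue, H=green, I=red, J=green, K=green. Every edge joins two different colors.

3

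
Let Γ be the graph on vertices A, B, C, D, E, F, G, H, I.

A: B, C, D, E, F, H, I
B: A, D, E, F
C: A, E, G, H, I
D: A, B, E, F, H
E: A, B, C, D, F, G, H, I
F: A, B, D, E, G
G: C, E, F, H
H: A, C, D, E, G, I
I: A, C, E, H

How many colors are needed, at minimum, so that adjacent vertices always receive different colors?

A, B, D, E, F are mutually adjacent (a clique of size 5), so at least 5 colors are needed.
5 colors suffice: color 1 → {E}; color 2 → {A, G}; color 3 → {F, H}; color 4 → {C, D}; color 5 → {B, I}. Every edge joins two different colors.

5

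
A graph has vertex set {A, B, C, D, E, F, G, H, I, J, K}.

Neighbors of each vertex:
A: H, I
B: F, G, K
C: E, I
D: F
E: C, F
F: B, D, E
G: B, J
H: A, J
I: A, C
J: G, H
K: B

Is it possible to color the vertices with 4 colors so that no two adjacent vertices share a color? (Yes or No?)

Yes

The chromatic number is 3. The cycle H-A-I-C-E-F-B-G-J-H has odd length 9, so it cannot be 2-colored; at least 3 colors are needed.
3 colors suffice: color 1 → {B, D, E, I, J}; color 2 → {A, C, F, G, K}; color 3 → {H}.
Since 4 ≥ 3, a proper 4-coloring certainly exists.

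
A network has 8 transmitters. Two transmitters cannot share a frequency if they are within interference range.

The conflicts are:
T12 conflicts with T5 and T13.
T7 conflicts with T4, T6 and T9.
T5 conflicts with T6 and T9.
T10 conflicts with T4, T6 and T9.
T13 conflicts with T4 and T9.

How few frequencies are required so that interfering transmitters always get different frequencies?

T10 and T9 conflict, so at least 2 frequencies are needed.
2 frequencies suffice: T12=1, T7=2, T5=2, T10=2, T13=2, T4=1, T6=1, T9=1. No two conflicting transmitters share a frequency.

2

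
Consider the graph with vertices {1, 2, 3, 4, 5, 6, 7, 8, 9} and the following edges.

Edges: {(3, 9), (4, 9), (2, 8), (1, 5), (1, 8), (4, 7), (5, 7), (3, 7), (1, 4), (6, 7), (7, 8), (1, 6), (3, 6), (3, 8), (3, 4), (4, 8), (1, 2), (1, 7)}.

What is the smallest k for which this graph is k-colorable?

1, 4, 7, 8 are pairwise adjacent (a clique of size 4), so at least 4 colors are needed.
4 colors suffice: color a → {1, 3}; color b → {2, 7, 9}; color c → {5, 6, 8}; color d → {4}. No two adjacent vertices share a color.

4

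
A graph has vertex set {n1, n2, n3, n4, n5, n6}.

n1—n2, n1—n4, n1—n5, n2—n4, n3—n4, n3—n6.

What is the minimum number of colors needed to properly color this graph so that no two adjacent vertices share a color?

3

n1, n2, n4 are pairwise adjacent, so at least 3 colors are needed.
One proper 3-coloring: n1=2, n2=3, n3=2, n4=1, n5=1, n6=1. No two adjacent vertices share a color.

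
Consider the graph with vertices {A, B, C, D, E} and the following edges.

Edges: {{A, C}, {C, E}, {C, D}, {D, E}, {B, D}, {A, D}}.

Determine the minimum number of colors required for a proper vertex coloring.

3

A, C, D are mutually adjacent, so at least 3 colors are needed.
One proper 3-coloring: A=3, B=2, C=2, D=1, E=3. Every edge joins two different colors.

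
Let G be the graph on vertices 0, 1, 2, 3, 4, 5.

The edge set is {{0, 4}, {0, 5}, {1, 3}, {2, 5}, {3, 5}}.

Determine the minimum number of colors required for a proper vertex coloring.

0 and 4 are adjacent, so at least 2 colors are needed.
2 colors suffice: color red → {1, 4, 5}; color blue → {0, 2, 3}. No two adjacent vertices share a color.

2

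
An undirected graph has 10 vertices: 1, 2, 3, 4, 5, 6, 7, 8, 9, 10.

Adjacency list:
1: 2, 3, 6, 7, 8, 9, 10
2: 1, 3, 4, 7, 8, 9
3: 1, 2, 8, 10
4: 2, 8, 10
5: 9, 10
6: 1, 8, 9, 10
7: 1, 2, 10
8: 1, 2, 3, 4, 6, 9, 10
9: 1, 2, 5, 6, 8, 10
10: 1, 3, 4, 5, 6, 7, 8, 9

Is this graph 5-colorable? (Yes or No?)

The chromatic number is 5. 1, 6, 8, 9, 10 are pairwise adjacent (a clique of size 5), so at least 5 colors are needed.
5 colors suffice: color red → {2, 10}; color blue → {1, 4, 5}; color green → {7, 8}; color yellow → {3, 9}; color purple → {6}.
That is already a proper 5-coloring.

Yes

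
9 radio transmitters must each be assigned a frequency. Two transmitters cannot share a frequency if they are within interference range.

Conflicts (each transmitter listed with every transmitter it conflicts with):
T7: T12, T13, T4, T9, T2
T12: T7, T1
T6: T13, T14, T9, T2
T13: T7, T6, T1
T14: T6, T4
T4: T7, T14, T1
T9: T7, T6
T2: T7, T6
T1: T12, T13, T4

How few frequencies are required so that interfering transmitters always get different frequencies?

3

The cycle T4-T7-T2-T6-T14-T4 has odd length 5, so it cannot be 2-colored; at least 3 frequencies are needed.
3 frequencies suffice: frequency 1 → {T7, T6, T1}; frequency 2 → {T12, T13, T4, T9, T2}; frequency 3 → {T14}. No two conflicting transmitters share a frequency.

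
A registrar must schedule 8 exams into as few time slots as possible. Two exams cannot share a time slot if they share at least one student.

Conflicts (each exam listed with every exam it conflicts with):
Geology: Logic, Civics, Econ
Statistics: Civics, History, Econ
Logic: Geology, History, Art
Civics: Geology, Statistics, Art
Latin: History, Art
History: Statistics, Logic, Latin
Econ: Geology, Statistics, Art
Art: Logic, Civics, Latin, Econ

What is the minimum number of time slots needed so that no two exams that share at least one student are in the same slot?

3

The cycle Art-Econ-Statistics-History-Latin-Art has odd length 5, so it cannot be 2-colored; at least 3 time slots are needed.
3 time slots suffice: time slot 1 → {Geology, Statistics, Art}; time slot 2 → {Logic, Civics, Latin, Econ}; time slot 3 → {History}. Each listed conflict is separated.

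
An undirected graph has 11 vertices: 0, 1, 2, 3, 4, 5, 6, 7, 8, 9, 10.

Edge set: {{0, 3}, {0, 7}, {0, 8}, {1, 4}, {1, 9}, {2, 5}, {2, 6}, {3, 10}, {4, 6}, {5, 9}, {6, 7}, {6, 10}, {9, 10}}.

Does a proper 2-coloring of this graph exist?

No

The cycle 6-2-5-9-10-6 has odd length 5, so it cannot be 2-colored; at least 3 colors are needed.
So 2 colors are not enough.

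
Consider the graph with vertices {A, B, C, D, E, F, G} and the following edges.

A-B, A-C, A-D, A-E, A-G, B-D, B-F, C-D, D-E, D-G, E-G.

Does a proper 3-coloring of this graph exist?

A, D, E, G are pairwise adjacent (a clique of size 4), so at least 4 colors are needed.
So 3 colors are not enough.

No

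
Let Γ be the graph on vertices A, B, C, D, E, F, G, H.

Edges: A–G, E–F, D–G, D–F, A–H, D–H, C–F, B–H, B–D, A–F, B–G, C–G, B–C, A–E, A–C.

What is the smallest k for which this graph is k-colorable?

A, C, F are mutually adjacent, so at least 3 colors are needed.
3 colors suffice: A=red, B=red, C=green, D=green, E=green, F=blue, G=blue, H=blue. Every edge joins two different colors.

3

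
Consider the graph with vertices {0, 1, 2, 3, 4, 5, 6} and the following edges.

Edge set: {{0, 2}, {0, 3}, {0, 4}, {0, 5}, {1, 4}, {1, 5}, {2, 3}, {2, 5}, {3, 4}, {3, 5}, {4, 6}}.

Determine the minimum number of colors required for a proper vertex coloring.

0, 2, 3, 5 form a clique, so at least 4 colors are needed.
One proper 4-coloring: 0=b, 1=b, 2=d, 3=c, 4=a, 5=a, 6=b. No two adjacent vertices share a color.

4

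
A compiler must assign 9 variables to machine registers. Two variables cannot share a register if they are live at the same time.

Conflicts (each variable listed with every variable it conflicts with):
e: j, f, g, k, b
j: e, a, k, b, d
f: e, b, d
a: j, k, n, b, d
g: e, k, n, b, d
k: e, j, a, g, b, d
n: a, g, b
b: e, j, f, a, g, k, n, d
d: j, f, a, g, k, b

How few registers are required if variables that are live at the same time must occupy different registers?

j, a, k, b, d are mutually in conflict, so at least 5 registers are needed.
A valid assignment using 5 registers: e=3, j=4, f=2, a=5, g=4, k=2, n=2, b=1, d=3. Each listed conflict is separated.

5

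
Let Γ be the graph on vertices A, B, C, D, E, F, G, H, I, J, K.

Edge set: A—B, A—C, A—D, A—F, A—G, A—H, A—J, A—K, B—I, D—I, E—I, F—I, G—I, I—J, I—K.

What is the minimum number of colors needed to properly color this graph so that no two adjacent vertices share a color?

A and G are adjacent, so at least 2 colors are needed.
2 colors suffice: color red → {A, I}; color blue → {B, C, D, E, F, G, H, J, K}. Each edge has distinct colors on its endpoints.

2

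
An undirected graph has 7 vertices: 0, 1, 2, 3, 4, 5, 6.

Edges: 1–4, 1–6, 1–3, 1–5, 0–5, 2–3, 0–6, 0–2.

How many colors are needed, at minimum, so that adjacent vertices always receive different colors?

The cycle 0-6-1-3-2-0 has odd length 5, so it cannot be 2-colored; at least 3 colors are needed.
A valid assignment using 3 colors: 0=a, 1=a, 2=b, 3=c, 4=b, 5=b, 6=b. Every edge joins two different colors.

3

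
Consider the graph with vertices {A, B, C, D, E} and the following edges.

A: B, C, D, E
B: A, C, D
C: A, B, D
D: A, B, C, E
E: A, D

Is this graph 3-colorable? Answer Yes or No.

A, B, C, D form a clique, so at least 4 colors are needed.
So 3 colors are not enough.

No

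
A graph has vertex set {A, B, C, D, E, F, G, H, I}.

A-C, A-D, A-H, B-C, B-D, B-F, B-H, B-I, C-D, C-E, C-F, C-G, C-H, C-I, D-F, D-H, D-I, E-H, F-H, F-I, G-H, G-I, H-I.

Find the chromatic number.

B, C, D, F, H, I form a clique, so at least 6 colors are needed.
6 colors suffice: A=4, B=5, C=1, D=3, E=3, F=6, G=3, H=2, I=4. Each edge has distinct colors on its endpoints.

6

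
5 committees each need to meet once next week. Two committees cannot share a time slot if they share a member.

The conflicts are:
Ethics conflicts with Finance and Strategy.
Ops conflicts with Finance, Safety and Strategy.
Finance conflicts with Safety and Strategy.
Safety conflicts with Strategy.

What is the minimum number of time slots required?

Ops, Finance, Safety, Strategy pairwise conflict, so at least 4 time slots are needed.
4 time slots suffice: time slot 1 → {Finance}; time slot 2 → {Strategy}; time slot 3 → {Ethics, Safety}; time slot 4 → {Ops}. No two conflicting committees share a time slot.

4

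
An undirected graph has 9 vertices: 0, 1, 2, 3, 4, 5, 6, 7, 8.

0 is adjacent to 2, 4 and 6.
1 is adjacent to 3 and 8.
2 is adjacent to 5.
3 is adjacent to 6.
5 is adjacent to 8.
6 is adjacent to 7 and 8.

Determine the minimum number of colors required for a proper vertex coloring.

3

The cycle 5-8-6-0-2-5 has odd length 5, so it cannot be 2-colored; at least 3 colors are needed.
A valid assignment using 3 colors: 0=blue, 1=red, 2=green, 3=blue, 4=red, 5=red, 6=red, 7=blue, 8=blue. No two adjacent vertices share a color.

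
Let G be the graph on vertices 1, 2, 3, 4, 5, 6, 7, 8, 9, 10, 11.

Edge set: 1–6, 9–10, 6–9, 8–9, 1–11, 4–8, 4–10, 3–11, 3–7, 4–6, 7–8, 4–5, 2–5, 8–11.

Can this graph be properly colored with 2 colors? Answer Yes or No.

No

The cycle 11-8-4-6-1-11 has odd length 5, so it cannot be 2-colored; at least 3 colors are needed.
So 2 colors are not enough.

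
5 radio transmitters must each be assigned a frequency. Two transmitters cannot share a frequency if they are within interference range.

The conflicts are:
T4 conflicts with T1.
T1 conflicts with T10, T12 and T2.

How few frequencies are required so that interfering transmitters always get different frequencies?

2

T1 and T12 conflict, so at least 2 frequencies are needed.
2 frequencies suffice: T4=2, T1=1, T10=2, T12=2, T2=2. Each listed conflict is separated.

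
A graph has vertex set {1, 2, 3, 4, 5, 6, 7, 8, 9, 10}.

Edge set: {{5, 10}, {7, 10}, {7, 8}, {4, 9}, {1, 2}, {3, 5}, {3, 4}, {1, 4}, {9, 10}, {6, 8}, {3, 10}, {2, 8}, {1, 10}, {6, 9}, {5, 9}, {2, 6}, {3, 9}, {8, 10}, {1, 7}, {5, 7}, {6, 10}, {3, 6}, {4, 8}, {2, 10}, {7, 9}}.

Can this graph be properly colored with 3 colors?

No

2, 6, 8, 10 form a clique, so at least 4 colors are needed.
So 3 colors are not enough.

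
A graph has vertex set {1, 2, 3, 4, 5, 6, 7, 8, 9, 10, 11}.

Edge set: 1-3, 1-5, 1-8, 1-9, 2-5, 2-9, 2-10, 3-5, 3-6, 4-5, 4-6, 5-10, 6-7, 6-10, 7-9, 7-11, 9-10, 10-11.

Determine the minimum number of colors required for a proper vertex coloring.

2, 9, 10 are pairwise adjacent, so at least 3 colors are needed.
3 colors suffice: 1=blue, 2=green, 3=green, 4=blue, 5=red, 6=red, 7=blue, 8=red, 9=red, 10=blue, 11=red. Every edge joins two different colors.

3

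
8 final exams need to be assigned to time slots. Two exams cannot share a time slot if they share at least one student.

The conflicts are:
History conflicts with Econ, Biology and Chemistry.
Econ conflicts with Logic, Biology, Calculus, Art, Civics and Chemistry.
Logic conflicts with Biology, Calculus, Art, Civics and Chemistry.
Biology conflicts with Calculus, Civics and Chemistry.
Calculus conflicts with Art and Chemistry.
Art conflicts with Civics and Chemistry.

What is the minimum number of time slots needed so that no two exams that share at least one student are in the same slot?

5

Econ, Logic, Calculus, Art, Chemistry are mutually in conflict, so at least 5 time slots are needed.
A valid assignment using 5 time slots: History=2, Econ=1, Logic=2, Biology=3, Calculus=5, Art=3, Civics=4, Chemistry=4. No two conflicting exams share a time slot.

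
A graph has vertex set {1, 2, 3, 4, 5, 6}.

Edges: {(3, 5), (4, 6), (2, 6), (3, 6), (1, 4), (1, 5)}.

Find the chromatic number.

3

The cycle 5-3-6-4-1-5 has odd length 5, so it cannot be 2-colored; at least 3 colors are needed.
A valid assignment using 3 colors: 1=b, 2=b, 3=b, 4=c, 5=a, 6=a. Every edge joins two different colors.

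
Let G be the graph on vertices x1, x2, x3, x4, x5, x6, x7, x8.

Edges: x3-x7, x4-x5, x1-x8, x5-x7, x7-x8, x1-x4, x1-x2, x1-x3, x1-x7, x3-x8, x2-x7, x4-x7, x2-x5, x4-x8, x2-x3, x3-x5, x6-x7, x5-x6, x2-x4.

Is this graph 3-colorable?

No

x1, x3, x7, x8 are pairwise adjacent (a clique of size 4), so at least 4 colors are needed.
So 3 colors are not enough.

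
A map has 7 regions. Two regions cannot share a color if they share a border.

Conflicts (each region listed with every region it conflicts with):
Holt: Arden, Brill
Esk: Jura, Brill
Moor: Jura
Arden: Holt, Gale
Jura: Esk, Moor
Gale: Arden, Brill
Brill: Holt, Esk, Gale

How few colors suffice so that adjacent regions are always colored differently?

Holt and Brill conflict, so at least 2 colors are needed.
One proper 2-coloring: Holt=2, Esk=2, Moor=2, Arden=1, Jura=1, Gale=2, Brill=1. Each listed conflict is separated.

2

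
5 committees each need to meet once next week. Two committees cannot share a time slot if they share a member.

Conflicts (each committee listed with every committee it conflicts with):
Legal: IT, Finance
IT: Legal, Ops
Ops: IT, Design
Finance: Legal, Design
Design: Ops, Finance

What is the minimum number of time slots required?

3

The cycle Finance-Design-Ops-IT-Legal-Finance has odd length 5, so it cannot be 2-colored; at least 3 time slots are needed.
A valid assignment using 3 time slots: Legal=3, IT=2, Ops=1, Finance=1, Design=2. Each listed conflict is separated.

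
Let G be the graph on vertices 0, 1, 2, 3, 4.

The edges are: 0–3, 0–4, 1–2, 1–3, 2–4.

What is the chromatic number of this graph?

3

The cycle 1-3-0-4-2-1 has odd length 5, so it cannot be 2-colored; at least 3 colors are needed.
One proper 3-coloring: 0=red, 1=red, 2=green, 3=blue, 4=blue. Each edge has distinct colors on its endpoints.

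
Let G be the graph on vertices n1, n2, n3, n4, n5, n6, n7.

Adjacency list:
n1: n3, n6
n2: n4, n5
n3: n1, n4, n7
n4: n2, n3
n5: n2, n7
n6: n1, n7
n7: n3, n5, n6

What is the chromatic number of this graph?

3

The cycle n4-n3-n7-n5-n2-n4 has odd length 5, so it cannot be 2-colored; at least 3 colors are needed.
3 colors suffice: color 1 → {n2, n3, n6}; color 2 → {n1, n4, n7}; color 3 → {n5}. Every edge joins two different colors.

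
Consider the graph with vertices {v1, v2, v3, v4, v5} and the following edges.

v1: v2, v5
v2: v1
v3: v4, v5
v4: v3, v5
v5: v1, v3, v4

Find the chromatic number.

v3, v4, v5 are pairwise adjacent, so at least 3 colors are needed.
3 colors suffice: color 1 → {v2, v5}; color 2 → {v1, v4}; color 3 → {v3}. Every edge joins two different colors.

3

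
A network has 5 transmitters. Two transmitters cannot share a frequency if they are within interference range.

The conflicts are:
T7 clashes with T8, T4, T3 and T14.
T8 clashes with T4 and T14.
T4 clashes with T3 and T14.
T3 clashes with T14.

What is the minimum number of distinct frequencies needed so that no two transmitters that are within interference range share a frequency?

T7, T8, T4, T14 are mutually in conflict, so at least 4 frequencies are needed.
4 frequencies suffice: frequency 1 → {T7}; frequency 2 → {T4}; frequency 3 → {T14}; frequency 4 → {T8, T3}. Each listed conflict is separated.

4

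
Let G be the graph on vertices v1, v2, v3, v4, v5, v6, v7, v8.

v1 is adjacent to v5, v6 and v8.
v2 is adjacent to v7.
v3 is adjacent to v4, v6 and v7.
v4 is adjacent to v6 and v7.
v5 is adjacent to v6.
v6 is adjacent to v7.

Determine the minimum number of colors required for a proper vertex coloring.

v3, v4, v6, v7 are mutually adjacent (a clique of size 4), so at least 4 colors are needed.
4 colors suffice: color 1 → {v2, v6, v8}; color 2 → {v1, v7}; color 3 → {v3, v5}; color 4 → {v4}. No two adjacent vertices share a color.

4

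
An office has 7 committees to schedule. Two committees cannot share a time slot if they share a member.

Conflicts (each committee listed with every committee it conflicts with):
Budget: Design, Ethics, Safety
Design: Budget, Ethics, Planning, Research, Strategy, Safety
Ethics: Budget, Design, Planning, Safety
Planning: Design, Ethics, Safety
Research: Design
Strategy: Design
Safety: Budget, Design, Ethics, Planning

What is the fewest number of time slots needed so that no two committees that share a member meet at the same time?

4

Budget, Design, Ethics, Safety pairwise conflict, so at least 4 time slots are needed.
A valid assignment using 4 time slots: Budget=4, Design=1, Ethics=3, Planning=4, Research=2, Strategy=2, Safety=2. Every pair that conflicts lands in different time slots.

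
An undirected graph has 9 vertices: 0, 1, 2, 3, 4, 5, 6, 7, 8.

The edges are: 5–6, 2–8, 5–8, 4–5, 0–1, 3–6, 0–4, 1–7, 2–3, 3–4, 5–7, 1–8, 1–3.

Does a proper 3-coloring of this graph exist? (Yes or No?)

Yes

The chromatic number is 3. The cycle 4-0-1-8-5-4 has odd length 5, so it cannot be 2-colored; at least 3 colors are needed.
3 colors suffice: color a → {1, 2, 5}; color b → {0, 3, 7, 8}; color c → {4, 6}.
That is already a proper 3-coloring.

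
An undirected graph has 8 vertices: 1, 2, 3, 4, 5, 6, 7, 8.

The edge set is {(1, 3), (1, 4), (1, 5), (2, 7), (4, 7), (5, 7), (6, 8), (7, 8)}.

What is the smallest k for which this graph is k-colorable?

2

5 and 7 are adjacent, so at least 2 colors are needed.
2 colors suffice: 1=a, 2=b, 3=b, 4=b, 5=b, 6=a, 7=a, 8=b. Every edge joins two different colors.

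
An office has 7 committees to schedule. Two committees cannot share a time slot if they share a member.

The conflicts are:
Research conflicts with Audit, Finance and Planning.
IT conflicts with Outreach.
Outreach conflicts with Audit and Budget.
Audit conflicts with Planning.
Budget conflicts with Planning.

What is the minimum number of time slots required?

3

Research, Audit, Planning all conflict with each other, so at least 3 time slots are needed.
3 time slots suffice: time slot 1 → {Research, Outreach}; time slot 2 → {IT, Finance, Planning}; time slot 3 → {Audit, Budget}. Each listed conflict is separated.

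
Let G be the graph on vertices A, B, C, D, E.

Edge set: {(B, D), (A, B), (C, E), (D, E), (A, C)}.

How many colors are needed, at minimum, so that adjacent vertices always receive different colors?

The cycle E-C-A-B-D-E has odd length 5, so it cannot be 2-colored; at least 3 colors are needed.
3 colors suffice: color 1 → {A, E}; color 2 → {C, D}; color 3 → {B}. Each edge has distinct colors on its endpoints.

3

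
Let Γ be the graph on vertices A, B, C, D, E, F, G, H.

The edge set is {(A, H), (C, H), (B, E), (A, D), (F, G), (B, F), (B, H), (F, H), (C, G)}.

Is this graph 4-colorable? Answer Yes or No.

The chromatic number is 3. B, F, H are mutually adjacent, so at least 3 colors are needed.
One proper 3-coloring: A=2, B=3, C=2, D=1, E=1, F=2, G=1, H=1.
Since 4 ≥ 3, a proper 4-coloring certainly exists.

Yes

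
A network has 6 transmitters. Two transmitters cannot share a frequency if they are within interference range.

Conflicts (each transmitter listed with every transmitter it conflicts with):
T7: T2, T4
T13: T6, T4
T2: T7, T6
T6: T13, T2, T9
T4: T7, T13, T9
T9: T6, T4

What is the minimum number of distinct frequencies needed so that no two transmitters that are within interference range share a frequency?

The cycle T2-T7-T4-T13-T6-T2 has odd length 5, so it cannot be 2-colored; at least 3 frequencies are needed.
3 frequencies suffice: frequency 1 → {T6, T4}; frequency 2 → {T7, T13, T9}; frequency 3 → {T2}. Each listed conflict is separated.

3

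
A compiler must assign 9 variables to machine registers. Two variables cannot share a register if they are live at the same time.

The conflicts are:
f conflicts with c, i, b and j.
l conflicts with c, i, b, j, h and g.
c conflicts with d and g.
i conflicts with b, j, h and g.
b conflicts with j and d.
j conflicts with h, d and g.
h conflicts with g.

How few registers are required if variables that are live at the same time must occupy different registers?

l, i, j, h, g all conflict with each other, so at least 5 registers are needed.
5 registers suffice: register 1 → {c, j}; register 2 → {f, l, d}; register 3 → {i}; register 4 → {b, g}; register 5 → {h}. Every pair that conflicts lands in different registers.

5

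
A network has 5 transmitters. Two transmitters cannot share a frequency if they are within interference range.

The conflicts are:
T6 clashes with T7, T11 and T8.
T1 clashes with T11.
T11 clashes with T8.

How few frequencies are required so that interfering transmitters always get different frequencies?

3

T6, T11, T8 all conflict with each other, so at least 3 frequencies are needed.
3 frequencies suffice: frequency 1 → {T7, T11}; frequency 2 → {T6, T1}; frequency 3 → {T8}. Every pair that conflicts lands in different frequencies.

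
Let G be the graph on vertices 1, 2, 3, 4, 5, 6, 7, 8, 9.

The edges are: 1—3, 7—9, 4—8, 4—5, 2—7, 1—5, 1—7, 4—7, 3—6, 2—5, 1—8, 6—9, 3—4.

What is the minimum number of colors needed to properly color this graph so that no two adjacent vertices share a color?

3

The cycle 3-1-7-9-6-3 has odd length 5, so it cannot be 2-colored; at least 3 colors are needed.
3 colors suffice: color a → {3, 5, 7, 8}; color b → {1, 2, 4, 6}; color c → {9}. Each edge has distinct colors on its endpoints.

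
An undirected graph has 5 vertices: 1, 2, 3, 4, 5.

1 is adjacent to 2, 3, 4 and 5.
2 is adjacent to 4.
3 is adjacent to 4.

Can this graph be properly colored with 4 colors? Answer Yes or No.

Yes

The chromatic number is 3. 1, 2, 4 are mutually adjacent, so at least 3 colors are needed.
3 colors suffice: color a → {1}; color b → {4, 5}; color c → {2, 3}.
Since 4 ≥ 3, a proper 4-coloring certainly exists.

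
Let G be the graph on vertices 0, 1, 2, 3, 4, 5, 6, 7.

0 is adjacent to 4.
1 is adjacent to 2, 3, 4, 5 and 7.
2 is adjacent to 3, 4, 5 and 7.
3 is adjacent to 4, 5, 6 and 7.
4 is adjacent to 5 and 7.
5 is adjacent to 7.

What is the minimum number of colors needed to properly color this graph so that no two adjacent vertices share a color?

1, 2, 3, 4, 5, 7 are pairwise adjacent (a clique of size 6), so at least 6 colors are needed.
6 colors suffice: color a → {4, 6}; color b → {0, 3}; color c → {5}; color d → {7}; color e → {1}; color f → {2}. Every edge joins two different colors.

6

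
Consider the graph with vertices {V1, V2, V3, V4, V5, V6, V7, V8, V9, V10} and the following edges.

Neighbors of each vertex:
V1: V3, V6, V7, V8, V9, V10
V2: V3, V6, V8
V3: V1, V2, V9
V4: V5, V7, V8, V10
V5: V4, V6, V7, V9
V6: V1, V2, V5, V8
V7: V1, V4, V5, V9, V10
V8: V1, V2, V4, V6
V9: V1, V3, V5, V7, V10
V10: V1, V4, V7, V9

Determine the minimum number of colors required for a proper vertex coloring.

V1, V7, V9, V10 are mutually adjacent (a clique of size 4), so at least 4 colors are needed.
4 colors suffice: V1=1, V2=1, V3=3, V4=1, V5=4, V6=3, V7=3, V8=2, V9=2, V10=4. No two adjacent vertices share a color.

4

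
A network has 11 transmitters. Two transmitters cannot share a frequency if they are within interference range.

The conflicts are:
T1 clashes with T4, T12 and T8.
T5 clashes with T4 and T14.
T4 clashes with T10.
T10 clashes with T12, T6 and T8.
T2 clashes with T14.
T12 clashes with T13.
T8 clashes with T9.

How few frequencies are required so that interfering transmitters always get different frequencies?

T5 and T4 conflict, so at least 2 frequencies are needed.
A valid assignment using 2 frequencies: T1=1, T5=1, T4=2, T10=1, T2=1, T12=2, T13=1, T6=2, T8=2, T9=1, T14=2. No two conflicting transmitters share a frequency.

2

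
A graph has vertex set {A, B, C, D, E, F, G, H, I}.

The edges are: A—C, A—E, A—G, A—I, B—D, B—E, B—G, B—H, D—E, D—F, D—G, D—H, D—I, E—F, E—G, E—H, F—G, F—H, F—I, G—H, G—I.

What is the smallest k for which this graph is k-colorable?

5

B, D, E, G, H form a clique, so at least 5 colors are needed.
5 colors suffice: A=green, B=purple, C=red, D=green, E=blue, F=purple, G=red, H=yellow, I=blue. Every edge joins two different colors.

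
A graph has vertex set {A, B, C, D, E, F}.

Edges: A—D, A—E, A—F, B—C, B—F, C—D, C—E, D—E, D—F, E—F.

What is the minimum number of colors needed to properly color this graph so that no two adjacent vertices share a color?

A, D, E, F form a clique, so at least 4 colors are needed.
4 colors suffice: color red → {B, D}; color blue → {E}; color green → {C, F}; color yellow → {A}. Each edge has distinct colors on its endpoints.

4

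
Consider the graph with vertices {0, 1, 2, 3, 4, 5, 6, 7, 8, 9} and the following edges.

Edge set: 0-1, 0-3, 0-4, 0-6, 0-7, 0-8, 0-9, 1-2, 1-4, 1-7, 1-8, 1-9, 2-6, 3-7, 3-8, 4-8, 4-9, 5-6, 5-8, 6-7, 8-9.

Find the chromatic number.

0, 1, 4, 8, 9 are pairwise adjacent (a clique of size 5), so at least 5 colors are needed.
5 colors suffice: color red → {0, 2, 5}; color blue → {1, 3, 6}; color green → {7, 8}; color yellow → {4}; color purple → {9}. No two adjacent vertices share a color.

5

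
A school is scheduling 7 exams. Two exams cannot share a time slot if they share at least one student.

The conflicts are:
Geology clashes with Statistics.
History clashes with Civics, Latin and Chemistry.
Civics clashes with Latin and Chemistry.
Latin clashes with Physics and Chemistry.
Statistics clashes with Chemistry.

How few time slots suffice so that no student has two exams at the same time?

4

History, Civics, Latin, Chemistry pairwise conflict, so at least 4 time slots are needed.
4 time slots suffice: time slot 1 → {Latin, Statistics}; time slot 2 → {Geology, Physics, Chemistry}; time slot 3 → {Civics}; time slot 4 → {History}. Every pair that conflicts lands in different time slots.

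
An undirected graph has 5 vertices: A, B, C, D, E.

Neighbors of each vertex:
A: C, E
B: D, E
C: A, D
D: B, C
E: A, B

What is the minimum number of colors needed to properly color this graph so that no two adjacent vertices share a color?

The cycle E-B-D-C-A-E has odd length 5, so it cannot be 2-colored; at least 3 colors are needed.
3 colors suffice: color red → {D, E}; color blue → {B, C}; color green → {A}. Each edge has distinct colors on its endpoints.

3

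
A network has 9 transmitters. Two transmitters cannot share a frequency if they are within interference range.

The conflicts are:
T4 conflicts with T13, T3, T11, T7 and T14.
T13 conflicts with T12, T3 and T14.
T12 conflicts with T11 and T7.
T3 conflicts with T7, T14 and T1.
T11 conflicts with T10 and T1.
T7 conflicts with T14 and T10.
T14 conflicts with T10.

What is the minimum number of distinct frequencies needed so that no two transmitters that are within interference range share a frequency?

4

T4, T3, T7, T14 are mutually in conflict, so at least 4 frequencies are needed.
A valid assignment using 4 frequencies: T4=2, T13=1, T12=2, T3=3, T11=1, T7=1, T14=4, T10=2, T1=2. Each listed conflict is separated.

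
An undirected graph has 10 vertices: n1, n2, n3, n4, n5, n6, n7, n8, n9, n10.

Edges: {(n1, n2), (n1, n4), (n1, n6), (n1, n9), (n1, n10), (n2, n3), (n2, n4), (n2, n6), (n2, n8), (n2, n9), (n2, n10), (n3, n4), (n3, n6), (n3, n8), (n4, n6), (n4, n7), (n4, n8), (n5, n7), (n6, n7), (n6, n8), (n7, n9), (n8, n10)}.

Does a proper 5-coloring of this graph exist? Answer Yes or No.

Yes

The chromatic number is 5. n2, n3, n4, n6, n8 are pairwise adjacent (a clique of size 5), so at least 5 colors are needed.
5 colors suffice: color R → {n2, n7}; color B → {n4, n5, n9, n10}; color G → {n6}; color Y → {n1, n8}; color P → {n3}.
That is already a proper 5-coloring.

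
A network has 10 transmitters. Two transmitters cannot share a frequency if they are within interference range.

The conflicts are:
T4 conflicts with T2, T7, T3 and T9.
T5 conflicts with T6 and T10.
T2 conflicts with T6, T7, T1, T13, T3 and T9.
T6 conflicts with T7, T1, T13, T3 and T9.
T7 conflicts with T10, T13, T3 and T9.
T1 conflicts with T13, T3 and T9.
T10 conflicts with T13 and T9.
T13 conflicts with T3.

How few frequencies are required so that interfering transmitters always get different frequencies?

T2, T6, T7, T13, T3 pairwise conflict, so at least 5 frequencies are needed.
5 frequencies suffice: frequency 1 → {T5, T7, T1}; frequency 2 → {T2, T10}; frequency 3 → {T4, T6}; frequency 4 → {T3, T9}; frequency 5 → {T13}. Each listed conflict is separated.

5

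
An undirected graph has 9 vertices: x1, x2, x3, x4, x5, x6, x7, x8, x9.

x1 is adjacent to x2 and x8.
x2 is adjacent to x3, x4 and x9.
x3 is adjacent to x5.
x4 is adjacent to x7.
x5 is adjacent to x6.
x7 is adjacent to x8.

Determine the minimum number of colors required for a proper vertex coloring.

The cycle x8-x7-x4-x2-x1-x8 has odd length 5, so it cannot be 2-colored; at least 3 colors are needed.
3 colors suffice: color 1 → {x2, x5, x7}; color 2 → {x1, x3, x4, x6, x9}; color 3 → {x8}. Every edge joins two different colors.

3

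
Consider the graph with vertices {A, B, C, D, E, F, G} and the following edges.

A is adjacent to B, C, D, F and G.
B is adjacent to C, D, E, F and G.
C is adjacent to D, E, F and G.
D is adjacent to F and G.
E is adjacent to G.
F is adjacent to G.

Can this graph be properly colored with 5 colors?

No

A, B, C, D, F, G form a clique, so at least 6 colors are needed.
So 5 colors are not enough.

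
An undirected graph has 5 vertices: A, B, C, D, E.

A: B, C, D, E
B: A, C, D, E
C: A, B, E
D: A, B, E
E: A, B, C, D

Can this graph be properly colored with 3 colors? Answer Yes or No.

A, B, C, E form a clique, so at least 4 colors are needed.
So 3 colors are not enough.

No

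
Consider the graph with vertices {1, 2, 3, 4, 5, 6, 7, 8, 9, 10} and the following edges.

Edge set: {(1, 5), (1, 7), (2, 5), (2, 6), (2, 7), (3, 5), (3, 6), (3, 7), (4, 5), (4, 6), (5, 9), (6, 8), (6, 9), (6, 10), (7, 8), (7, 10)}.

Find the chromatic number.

3 and 5 are adjacent, so at least 2 colors are needed.
2 colors suffice: color red → {5, 6, 7}; color blue → {1, 2, 3, 4, 8, 9, 10}. Each edge has distinct colors on its endpoints.

2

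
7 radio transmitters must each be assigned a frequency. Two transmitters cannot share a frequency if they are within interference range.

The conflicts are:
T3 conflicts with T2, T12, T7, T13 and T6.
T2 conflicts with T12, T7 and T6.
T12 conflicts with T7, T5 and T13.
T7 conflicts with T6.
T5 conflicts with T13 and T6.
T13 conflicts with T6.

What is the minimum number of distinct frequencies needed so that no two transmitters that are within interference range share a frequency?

4

T3, T2, T12, T7 pairwise conflict, so at least 4 frequencies are needed.
4 frequencies suffice: frequency 1 → {T12, T6}; frequency 2 → {T3, T5}; frequency 3 → {T7, T13}; frequency 4 → {T2}. Each listed conflict is separated.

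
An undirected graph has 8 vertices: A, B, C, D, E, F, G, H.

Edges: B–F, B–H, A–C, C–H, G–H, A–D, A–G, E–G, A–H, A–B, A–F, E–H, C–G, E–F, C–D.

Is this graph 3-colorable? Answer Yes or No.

No

A, C, G, H are mutually adjacent (a clique of size 4), so at least 4 colors are needed.
So 3 colors are not enough.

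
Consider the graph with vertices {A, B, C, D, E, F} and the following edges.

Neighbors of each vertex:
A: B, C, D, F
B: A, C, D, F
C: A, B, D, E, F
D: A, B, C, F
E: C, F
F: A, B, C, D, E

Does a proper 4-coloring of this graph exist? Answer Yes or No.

A, B, C, D, F form a clique, so at least 5 colors are needed.
So 4 colors are not enough.

No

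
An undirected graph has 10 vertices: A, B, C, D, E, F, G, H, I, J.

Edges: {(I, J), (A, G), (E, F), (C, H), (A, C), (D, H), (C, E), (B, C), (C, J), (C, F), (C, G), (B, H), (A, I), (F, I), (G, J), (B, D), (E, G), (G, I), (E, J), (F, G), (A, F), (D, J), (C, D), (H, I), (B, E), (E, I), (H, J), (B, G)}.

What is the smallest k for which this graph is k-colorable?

B, C, D, H form a clique, so at least 4 colors are needed.
A valid assignment using 4 colors: A=yellow, B=green, C=red, D=yellow, E=yellow, F=green, G=blue, H=blue, I=red, J=green. Every edge joins two different colors.

4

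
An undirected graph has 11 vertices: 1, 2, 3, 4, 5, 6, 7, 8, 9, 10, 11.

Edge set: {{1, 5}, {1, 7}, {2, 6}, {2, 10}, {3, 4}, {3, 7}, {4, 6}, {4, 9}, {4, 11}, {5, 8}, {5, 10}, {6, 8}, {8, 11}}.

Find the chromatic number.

The cycle 2-10-5-8-6-2 has odd length 5, so it cannot be 2-colored; at least 3 colors are needed.
A valid assignment using 3 colors: 1=blue, 2=red, 3=blue, 4=red, 5=red, 6=blue, 7=red, 8=green, 9=blue, 10=blue, 11=blue. Each edge has distinct colors on its endpoints.

3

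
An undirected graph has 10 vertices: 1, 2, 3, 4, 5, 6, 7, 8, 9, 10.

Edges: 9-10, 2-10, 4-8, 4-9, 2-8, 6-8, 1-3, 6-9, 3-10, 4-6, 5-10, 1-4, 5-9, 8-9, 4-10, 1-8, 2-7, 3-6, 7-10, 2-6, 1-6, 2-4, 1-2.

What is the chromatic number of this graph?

1, 2, 4, 6, 8 form a clique, so at least 5 colors are needed.
A valid assignment using 5 colors: 1=d, 2=b, 3=b, 4=c, 5=c, 6=a, 7=c, 8=e, 9=b, 10=a. No two adjacent vertices share a color.

5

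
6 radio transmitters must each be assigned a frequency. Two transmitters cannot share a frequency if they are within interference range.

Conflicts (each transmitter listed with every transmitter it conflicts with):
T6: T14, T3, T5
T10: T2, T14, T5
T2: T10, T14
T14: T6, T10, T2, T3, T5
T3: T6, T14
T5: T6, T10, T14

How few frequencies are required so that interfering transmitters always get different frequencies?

3

T6, T14, T5 are mutually in conflict, so at least 3 frequencies are needed.
Using 3 frequencies: T6=3, T10=3, T2=2, T14=1, T3=2, T5=2. Every pair that conflicts lands in different frequencies.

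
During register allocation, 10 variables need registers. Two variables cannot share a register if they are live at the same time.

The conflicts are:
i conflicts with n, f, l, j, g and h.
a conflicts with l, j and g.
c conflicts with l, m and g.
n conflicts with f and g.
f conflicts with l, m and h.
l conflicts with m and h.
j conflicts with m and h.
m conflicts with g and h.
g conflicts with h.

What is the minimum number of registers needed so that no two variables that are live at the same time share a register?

f, l, m, h pairwise conflict, so at least 4 registers are needed.
A valid assignment using 4 registers: i=1, a=1, c=3, n=3, f=4, l=2, j=2, m=1, g=2, h=3. No two conflicting variables share a register.

4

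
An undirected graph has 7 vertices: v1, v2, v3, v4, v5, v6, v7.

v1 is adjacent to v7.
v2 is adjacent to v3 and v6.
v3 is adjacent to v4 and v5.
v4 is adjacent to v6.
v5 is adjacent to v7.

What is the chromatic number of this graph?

2

v2 and v6 are adjacent, so at least 2 colors are needed.
2 colors suffice: color 1 → {v3, v6, v7}; color 2 → {v1, v2, v4, v5}. No two adjacent vertices share a color.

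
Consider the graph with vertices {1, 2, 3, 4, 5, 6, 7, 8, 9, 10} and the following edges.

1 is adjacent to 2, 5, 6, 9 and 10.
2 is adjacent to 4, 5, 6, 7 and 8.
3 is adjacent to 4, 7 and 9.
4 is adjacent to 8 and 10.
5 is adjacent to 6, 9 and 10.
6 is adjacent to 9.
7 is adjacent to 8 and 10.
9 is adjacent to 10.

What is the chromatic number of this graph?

1, 5, 9, 10 form a clique, so at least 4 colors are needed.
One proper 4-coloring: 1=yellow, 2=red, 3=blue, 4=green, 5=green, 6=blue, 7=green, 8=blue, 9=red, 10=blue. Every edge joins two different colors.

4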